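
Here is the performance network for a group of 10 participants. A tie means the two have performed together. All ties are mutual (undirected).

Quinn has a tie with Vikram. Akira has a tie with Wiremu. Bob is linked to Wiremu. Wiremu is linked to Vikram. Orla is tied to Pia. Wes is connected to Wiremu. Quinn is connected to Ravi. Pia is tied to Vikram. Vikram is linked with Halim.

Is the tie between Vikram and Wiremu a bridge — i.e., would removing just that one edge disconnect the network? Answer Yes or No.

Yes

Without the Vikram–Wiremu edge there is no alternate route between Vikram and Wiremu, so the network disconnects. It is a bridge.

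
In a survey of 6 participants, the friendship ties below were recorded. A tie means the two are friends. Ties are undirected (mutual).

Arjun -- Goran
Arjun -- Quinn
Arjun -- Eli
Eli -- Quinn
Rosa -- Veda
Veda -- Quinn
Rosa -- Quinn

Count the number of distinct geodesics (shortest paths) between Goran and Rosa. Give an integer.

1

The shortest distance is 3, and the only length-3 path is Goran–Arjun–Quinn–Rosa. So there is exactly 1 shortest path.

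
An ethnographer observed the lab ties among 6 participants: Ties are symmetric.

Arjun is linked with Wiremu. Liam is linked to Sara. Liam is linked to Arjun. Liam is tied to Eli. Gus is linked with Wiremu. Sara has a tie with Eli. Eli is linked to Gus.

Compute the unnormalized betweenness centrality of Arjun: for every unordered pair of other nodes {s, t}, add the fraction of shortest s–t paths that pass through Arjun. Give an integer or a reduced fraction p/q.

Pairs whose geodesics pass through Arjun — Sara–Wiremu: 1/2; Liam–Wiremu: 1.
All other pairs contribute 0.
Summing the contributions gives betweenness(Arjun) = 3/2.

3/2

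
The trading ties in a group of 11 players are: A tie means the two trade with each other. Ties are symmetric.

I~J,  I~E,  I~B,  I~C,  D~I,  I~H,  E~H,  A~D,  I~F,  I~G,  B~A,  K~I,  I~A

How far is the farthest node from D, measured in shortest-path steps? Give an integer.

Distances from D: A:1, B:2, C:2, E:2, F:2, G:2, H:2, I:1, J:2, K:2.
The largest is 2 (to H, K, E, G, B, C, F, and J), so the eccentricity of D is 2.

2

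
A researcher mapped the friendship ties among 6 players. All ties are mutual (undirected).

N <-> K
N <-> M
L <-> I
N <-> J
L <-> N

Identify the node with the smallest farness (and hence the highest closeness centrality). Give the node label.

Farness (sum of distances to all others) for each node — I:12, J:10, K:10, L:8, M:10, N:6.
The smallest farness is 6, for N, so N has the highest closeness.

N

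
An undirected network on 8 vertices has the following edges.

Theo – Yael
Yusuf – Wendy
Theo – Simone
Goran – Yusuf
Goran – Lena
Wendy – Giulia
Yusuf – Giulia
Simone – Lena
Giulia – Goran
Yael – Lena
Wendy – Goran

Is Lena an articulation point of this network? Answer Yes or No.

Yes

Removing Lena leaves {Giulia, Goran, Wendy, and Yusuf} with no path to {Simone, Theo, and Yael}, so the network splits into 2 components. Lena is a cut vertex.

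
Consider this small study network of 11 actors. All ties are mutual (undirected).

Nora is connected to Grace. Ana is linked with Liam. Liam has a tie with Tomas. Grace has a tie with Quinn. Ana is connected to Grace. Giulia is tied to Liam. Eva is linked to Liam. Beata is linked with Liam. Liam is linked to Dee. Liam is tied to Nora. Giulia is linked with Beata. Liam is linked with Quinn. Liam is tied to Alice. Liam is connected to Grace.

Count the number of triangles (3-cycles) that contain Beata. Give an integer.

1

Beata's neighbors: Giulia and Liam.
Neighbor pairs that are themselves tied: Beata–Giulia–Liam. Each forms one triangle with Beata, for 1 in total.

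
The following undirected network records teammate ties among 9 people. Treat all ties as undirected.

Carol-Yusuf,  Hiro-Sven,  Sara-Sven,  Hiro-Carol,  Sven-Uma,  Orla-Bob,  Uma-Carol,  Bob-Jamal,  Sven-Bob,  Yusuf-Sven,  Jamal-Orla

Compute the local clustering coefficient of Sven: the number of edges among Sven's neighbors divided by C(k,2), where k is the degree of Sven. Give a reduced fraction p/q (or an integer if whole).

0

Sven's neighbors: Bob, Hiro, Sara, Uma, and Yusuf (k = 5).
Possible neighbor pairs: C(5,2) = 10. Edges among them: none → e = 0.
Clustering(Sven) = 0/10 = 0.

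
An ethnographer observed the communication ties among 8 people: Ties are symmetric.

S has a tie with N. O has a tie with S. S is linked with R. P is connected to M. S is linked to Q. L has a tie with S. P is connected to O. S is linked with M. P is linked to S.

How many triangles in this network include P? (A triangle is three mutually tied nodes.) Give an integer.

2

P's neighbors: M, O, and S.
Neighbor pairs that are themselves tied: P–M–S; P–O–S. Each forms one triangle with P, for 2 in total.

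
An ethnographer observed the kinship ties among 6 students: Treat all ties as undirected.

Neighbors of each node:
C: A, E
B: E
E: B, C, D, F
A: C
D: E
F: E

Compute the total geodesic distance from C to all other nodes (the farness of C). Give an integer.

Distances from C: A:1, B:2, D:2, E:1, F:2.
Sum = 1 + 2 + 2 + 1 + 2 = 8.

8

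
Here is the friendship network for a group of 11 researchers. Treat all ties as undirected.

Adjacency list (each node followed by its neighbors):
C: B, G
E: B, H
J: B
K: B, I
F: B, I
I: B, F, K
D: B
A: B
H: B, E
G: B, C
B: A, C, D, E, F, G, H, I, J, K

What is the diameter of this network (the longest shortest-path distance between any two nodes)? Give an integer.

2

Eccentricity of each node (its greatest distance to any other): A:2, B:1, C:2, D:2, E:2, F:2, G:2, H:2, I:2, J:2, K:2.
The maximum eccentricity is 2, realized for instance by the pair G–K via G – B – K. So the diameter is 2.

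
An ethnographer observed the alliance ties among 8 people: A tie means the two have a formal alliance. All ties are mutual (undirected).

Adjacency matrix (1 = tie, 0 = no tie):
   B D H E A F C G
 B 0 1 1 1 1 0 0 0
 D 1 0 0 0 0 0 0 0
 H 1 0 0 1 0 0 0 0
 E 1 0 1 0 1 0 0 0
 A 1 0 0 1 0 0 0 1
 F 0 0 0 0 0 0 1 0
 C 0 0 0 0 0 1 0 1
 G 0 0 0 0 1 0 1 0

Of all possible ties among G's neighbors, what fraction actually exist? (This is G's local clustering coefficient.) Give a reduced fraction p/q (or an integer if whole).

0

G's neighbors: A and C (k = 2).
Possible neighbor pairs: C(2,2) = 1. Edges among them: none → e = 0.
Clustering(G) = 0/1.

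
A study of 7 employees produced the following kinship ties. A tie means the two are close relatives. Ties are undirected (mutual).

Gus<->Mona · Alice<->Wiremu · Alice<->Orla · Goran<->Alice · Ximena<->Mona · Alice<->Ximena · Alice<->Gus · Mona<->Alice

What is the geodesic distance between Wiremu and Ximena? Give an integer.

One shortest route is Wiremu – Alice – Ximena, which uses 2 edges, and Wiremu and Ximena are not directly tied, so nothing shorter exists. So d(Wiremu,Ximena) = 2.

2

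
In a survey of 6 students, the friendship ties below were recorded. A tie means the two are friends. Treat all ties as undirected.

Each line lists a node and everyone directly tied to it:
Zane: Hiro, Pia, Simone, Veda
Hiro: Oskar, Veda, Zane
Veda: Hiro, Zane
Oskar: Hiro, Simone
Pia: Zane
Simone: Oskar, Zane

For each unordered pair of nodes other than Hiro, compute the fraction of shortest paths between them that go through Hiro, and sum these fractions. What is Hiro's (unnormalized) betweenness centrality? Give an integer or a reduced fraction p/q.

2

Pairs whose geodesics pass through Hiro — Oskar–Veda: 1; Oskar–Pia: 1/2; Oskar–Zane: 1/2.
All other pairs contribute 0.
Summing the contributions gives betweenness(Hiro) = 2.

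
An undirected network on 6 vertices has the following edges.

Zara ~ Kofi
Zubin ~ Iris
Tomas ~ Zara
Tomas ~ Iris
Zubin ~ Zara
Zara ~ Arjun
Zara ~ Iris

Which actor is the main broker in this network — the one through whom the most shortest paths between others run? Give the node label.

Unnormalized betweenness of each node: Arjun:0, Iris:1/2, Kofi:0, Tomas:0, Zara:15/2, Zubin:0.
Zara has the largest value, 15/2, making it the main broker — the node through which the most shortest paths run.

Zara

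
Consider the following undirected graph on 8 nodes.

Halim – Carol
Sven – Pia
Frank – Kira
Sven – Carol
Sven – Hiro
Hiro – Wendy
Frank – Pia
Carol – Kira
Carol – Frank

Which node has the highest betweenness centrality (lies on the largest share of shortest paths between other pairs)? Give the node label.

Unnormalized betweenness of each node: Carol:21/2, Frank:2, Halim:0, Hiro:6, Kira:0, Pia:3/2, Sven:11, Wendy:0.
Sven has the largest value, 11, making it the main broker — the node through which the most shortest paths run.

Sven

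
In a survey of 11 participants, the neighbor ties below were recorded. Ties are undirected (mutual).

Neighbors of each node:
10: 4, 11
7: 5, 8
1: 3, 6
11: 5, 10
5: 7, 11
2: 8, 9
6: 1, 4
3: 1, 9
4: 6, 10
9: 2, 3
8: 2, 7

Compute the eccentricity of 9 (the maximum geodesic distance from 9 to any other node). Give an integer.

Distances from 9: 1:2, 2:1, 3:1, 4:4, 5:4, 6:3, 7:3, 8:2, 10:5, 11:5.
The largest is 5 (to 10 and 11), so the eccentricity of 9 is 5.

5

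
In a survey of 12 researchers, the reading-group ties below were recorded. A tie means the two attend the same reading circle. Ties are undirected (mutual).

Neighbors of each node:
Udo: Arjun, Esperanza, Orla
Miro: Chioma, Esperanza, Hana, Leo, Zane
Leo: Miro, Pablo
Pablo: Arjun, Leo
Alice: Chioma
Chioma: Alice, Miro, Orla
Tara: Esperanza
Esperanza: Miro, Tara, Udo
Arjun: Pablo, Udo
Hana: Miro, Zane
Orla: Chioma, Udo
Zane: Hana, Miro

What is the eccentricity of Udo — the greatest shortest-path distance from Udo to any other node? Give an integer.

3

Distances from Udo: Alice:3, Arjun:1, Chioma:2, Esperanza:1, Hana:3, Leo:3, Miro:2, Orla:1, Pablo:2, Tara:2, Zane:3.
The largest is 3 (to Leo, Hana, Zane, and Alice), so the eccentricity of Udo is 3.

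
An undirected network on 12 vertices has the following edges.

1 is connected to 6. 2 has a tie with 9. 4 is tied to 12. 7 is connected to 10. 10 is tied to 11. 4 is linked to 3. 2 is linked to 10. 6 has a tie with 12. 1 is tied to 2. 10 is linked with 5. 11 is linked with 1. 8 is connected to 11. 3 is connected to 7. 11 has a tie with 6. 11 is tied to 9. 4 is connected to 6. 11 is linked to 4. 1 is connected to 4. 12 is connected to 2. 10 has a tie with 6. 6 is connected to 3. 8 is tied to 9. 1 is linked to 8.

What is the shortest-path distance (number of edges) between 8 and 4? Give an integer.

One shortest route is 8 – 11 – 4, which uses 2 edges, and 8 and 4 are not directly tied, so nothing shorter exists. So d(8,4) = 2.

2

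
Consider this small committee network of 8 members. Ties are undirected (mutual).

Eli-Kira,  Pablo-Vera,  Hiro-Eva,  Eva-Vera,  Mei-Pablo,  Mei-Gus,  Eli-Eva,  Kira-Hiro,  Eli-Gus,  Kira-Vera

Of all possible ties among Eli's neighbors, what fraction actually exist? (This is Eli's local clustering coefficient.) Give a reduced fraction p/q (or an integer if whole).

0

Eli's neighbors: Eva, Gus, and Kira (k = 3).
Possible neighbor pairs: C(3,2) = 3. Edges among them: none → e = 0.
Clustering(Eli) = 0/3 = 0.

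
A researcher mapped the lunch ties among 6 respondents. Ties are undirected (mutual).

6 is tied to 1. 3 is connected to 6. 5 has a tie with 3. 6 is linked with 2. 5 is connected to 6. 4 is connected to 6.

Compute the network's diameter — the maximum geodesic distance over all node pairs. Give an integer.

Eccentricity of each node (its greatest distance to any other): 1:2, 2:2, 3:2, 4:2, 5:2, 6:1.
The maximum eccentricity is 2, realized for instance by the pair 5–2 via 5 – 6 – 2. So the diameter is 2.

2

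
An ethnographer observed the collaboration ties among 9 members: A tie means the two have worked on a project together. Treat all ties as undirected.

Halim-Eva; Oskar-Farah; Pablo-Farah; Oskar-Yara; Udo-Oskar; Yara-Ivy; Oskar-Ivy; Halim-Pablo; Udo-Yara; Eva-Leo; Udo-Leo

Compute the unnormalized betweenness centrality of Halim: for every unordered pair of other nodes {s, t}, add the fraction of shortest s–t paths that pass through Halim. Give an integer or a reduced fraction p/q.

Pairs whose geodesics pass through Halim — Pablo–Leo: 1; Pablo–Eva: 1; Farah–Eva: 1.
All other pairs contribute 0.
Summing the contributions gives betweenness(Halim) = 3.

3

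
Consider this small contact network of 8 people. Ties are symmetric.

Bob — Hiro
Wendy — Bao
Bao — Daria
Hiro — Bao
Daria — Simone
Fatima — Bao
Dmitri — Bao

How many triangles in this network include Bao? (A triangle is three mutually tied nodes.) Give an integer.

Bao's neighbors are Daria, Dmitri, Fatima, Hiro, and Wendy, but none of them are tied to each other, so no triangle contains Bao.

0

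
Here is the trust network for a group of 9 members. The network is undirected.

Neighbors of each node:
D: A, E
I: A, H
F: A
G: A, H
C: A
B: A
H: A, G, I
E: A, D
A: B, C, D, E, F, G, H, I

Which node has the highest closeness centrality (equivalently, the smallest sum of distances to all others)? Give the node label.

A

Farness (sum of distances to all others) for each node — A:8, B:15, C:15, D:14, E:14, F:15, G:14, H:13, I:14.
The smallest farness is 8, for A, so A has the highest closeness.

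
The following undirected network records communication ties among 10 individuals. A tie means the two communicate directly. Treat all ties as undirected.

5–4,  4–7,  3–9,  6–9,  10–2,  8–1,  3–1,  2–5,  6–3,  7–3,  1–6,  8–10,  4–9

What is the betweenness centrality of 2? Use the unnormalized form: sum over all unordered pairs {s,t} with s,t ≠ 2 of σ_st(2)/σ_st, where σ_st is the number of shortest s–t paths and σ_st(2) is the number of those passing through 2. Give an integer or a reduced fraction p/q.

13/3

Pairs whose geodesics pass through 2 — 10–9: 1/3; 10–7: 1/2; 10–4: 1; 10–5: 1; 8–4: 1/4; 8–5: 1; 1–5: 1/4.
All other pairs contribute 0.
Summing the contributions gives betweenness(2) = 13/3.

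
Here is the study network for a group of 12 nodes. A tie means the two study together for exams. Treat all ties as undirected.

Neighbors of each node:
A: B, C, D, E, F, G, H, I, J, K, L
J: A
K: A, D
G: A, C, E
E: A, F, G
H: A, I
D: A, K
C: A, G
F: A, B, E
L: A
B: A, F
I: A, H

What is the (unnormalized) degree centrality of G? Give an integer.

G is directly tied to A, C, and E. That is 3 neighbors, so the degree of G is 3.

3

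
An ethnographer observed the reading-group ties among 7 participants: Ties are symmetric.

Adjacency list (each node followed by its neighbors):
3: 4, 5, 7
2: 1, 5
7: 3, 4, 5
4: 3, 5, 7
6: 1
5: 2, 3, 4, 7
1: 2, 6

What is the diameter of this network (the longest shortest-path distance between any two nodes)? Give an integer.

Eccentricity of each node (its greatest distance to any other): 1:3, 2:2, 3:4, 4:4, 5:3, 6:4, 7:4.
The maximum eccentricity is 4, realized for instance by the pair 6–3 via 6 – 1 – 2 – 5 – 3. So the diameter is 4.

4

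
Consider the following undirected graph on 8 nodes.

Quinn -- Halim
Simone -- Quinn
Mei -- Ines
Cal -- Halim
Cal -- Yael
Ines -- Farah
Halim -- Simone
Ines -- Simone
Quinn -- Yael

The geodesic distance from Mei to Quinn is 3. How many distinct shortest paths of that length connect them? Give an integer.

The shortest distance is 3, and the only length-3 path is Mei–Ines–Simone–Quinn. So there is exactly 1 shortest path.

1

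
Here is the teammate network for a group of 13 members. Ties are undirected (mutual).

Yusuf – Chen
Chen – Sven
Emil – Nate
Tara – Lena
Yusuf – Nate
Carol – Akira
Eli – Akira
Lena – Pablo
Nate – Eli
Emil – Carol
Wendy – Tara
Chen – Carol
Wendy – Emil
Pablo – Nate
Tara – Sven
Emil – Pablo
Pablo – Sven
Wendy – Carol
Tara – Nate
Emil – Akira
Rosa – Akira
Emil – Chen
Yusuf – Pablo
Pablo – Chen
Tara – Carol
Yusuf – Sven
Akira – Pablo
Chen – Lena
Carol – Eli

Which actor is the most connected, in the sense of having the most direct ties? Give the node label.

Pablo

Degrees — Akira:5, Carol:6, Chen:6, Eli:3, Emil:6, Lena:3, Nate:5, Pablo:7, Rosa:1, Sven:4, Tara:5, Wendy:3, Yusuf:4.
The maximum is 7, attained only by Pablo.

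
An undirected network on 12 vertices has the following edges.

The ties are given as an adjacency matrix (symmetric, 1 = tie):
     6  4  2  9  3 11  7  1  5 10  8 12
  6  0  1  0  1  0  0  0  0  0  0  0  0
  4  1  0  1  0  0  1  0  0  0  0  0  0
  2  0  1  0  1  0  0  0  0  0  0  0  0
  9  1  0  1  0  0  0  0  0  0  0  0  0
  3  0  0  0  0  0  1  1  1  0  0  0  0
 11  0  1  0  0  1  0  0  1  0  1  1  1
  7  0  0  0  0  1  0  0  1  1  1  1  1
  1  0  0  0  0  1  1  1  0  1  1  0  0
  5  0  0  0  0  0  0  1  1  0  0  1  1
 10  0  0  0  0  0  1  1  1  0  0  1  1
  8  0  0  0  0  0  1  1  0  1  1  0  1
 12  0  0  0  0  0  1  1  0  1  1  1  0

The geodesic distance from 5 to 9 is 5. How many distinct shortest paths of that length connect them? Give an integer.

The shortest distance is 5. The length-5 paths are: 5–1–11–4–6–9; 5–8–11–4–6–9; 5–12–11–4–6–9; 5–1–11–4–2–9; 5–8–11–4–2–9; 5–12–11–4–2–9.
That gives 6 distinct shortest paths.

6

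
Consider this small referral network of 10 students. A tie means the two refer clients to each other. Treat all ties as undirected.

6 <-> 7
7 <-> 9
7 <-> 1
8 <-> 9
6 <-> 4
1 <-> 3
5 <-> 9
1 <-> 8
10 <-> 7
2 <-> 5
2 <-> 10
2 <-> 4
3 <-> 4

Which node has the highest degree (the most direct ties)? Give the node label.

7

Degrees — 1:3, 2:3, 3:2, 4:3, 5:2, 6:2, 7:4, 8:2, 9:3, 10:2.
The maximum is 4, attained only by 7.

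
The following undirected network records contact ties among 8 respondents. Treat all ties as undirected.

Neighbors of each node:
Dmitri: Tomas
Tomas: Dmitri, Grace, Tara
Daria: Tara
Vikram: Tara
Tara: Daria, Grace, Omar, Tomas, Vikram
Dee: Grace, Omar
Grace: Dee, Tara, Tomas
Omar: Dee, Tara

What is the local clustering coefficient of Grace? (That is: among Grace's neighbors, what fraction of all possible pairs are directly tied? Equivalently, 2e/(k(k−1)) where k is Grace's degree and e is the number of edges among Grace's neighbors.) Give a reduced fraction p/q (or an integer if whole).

Grace's neighbors: Dee, Tara, and Tomas (k = 3).
Possible neighbor pairs: C(3,2) = 3. Edges among them: Tara–Tomas → e = 1.
Clustering(Grace) = 1/3.

1/3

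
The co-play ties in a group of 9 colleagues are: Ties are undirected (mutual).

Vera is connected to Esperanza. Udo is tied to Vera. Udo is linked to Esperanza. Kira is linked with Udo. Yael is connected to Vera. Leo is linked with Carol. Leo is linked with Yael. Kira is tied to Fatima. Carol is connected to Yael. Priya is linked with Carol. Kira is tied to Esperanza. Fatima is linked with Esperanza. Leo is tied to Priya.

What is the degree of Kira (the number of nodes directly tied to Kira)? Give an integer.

3

Kira is directly tied to Esperanza, Fatima, and Udo. That is 3 neighbors, so the degree of Kira is 3.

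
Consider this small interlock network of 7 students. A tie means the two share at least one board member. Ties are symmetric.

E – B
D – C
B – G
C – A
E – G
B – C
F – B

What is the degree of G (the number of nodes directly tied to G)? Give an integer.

2

G is directly tied to B and E. That is 2 neighbors, so the degree of G is 2.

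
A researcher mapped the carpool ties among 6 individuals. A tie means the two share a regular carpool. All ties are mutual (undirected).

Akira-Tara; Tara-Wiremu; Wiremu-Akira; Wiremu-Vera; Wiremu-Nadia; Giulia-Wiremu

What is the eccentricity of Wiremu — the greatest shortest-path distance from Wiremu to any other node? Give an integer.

Distances from Wiremu: Akira:1, Giulia:1, Nadia:1, Tara:1, Vera:1.
The largest is 1 (to Akira, Tara, Nadia, Vera, and Giulia), so the eccentricity of Wiremu is 1.

1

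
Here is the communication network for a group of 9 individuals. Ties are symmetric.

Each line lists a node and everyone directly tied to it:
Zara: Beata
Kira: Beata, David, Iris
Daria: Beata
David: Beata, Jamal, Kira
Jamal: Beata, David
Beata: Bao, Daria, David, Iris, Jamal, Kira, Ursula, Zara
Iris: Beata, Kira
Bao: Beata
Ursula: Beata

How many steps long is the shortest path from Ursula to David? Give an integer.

2

One shortest route is Ursula – Beata – David, which uses 2 edges, and Ursula and David are not directly tied, so nothing shorter exists. So d(Ursula,David) = 2.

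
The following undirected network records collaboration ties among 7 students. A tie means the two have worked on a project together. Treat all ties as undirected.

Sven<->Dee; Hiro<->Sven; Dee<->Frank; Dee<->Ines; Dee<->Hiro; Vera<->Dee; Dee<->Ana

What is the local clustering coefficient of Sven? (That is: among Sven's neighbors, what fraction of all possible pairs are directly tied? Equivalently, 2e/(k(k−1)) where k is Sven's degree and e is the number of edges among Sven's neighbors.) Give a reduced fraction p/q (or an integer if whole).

1

Sven's neighbors: Dee and Hiro (k = 2).
Possible neighbor pairs: C(2,2) = 1. Edges among them: Dee–Hiro → e = 1.
Clustering(Sven) = 1/1.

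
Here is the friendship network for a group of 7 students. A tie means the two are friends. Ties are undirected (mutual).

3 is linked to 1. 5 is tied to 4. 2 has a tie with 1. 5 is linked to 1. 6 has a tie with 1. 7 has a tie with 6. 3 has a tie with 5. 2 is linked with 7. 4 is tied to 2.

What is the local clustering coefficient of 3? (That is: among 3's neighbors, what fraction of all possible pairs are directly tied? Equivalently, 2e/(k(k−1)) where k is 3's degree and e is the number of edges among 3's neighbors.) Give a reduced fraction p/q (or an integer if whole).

3's neighbors: 1 and 5 (k = 2).
Possible neighbor pairs: C(2,2) = 1. Edges among them: 1–5 → e = 1.
Clustering(3) = 1/1.

1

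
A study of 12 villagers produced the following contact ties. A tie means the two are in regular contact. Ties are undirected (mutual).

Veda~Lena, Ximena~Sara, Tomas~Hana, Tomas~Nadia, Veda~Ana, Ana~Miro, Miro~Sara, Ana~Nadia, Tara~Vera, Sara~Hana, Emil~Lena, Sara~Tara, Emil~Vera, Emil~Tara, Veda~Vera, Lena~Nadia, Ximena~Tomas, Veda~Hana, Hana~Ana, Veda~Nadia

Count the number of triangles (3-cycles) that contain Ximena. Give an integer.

Ximena's neighbors are Sara and Tomas, but none of them are tied to each other, so no triangle contains Ximena.

0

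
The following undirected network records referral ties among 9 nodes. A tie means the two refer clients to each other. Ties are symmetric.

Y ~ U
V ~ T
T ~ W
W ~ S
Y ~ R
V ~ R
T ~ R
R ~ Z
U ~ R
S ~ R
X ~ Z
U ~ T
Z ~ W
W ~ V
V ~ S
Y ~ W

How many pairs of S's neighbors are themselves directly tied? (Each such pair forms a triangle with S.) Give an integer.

S's neighbors: R, V, and W.
Neighbor pairs that are themselves tied: S–R–V; S–V–W. Each forms one triangle with S, for 2 in total.

2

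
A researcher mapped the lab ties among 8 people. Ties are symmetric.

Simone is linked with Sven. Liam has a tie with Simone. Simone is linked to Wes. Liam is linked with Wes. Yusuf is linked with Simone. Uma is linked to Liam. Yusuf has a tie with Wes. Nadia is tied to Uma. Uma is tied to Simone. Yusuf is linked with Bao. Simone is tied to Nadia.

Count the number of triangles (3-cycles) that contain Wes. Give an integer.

Wes's neighbors: Liam, Simone, and Yusuf.
Neighbor pairs that are themselves tied: Wes–Liam–Simone; Wes–Simone–Yusuf. Each forms one triangle with Wes, for 2 in total.

2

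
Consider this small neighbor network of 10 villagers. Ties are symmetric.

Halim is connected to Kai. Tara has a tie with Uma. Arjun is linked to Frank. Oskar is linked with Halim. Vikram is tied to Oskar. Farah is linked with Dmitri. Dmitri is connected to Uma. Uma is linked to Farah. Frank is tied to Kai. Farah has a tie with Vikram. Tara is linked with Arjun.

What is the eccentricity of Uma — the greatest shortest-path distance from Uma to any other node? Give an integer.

4

Distances from Uma: Arjun:2, Dmitri:1, Farah:1, Frank:3, Halim:4, Kai:4, Oskar:3, Tara:1, Vikram:2.
The largest is 4 (to Halim and Kai), so the eccentricity of Uma is 4.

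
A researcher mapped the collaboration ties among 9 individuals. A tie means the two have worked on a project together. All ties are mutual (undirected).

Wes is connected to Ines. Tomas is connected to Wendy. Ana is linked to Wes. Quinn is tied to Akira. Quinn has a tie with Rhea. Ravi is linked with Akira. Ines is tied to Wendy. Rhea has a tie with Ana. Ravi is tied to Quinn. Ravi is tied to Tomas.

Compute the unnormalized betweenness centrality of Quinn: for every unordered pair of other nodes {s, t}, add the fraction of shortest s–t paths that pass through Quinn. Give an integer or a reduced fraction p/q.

Pairs whose geodesics pass through Quinn — Wes–Ravi: 1/2; Wes–Akira: 1; Wendy–Rhea: 1/2; Tomas–Rhea: 1; Tomas–Ana: 1/2; Ravi–Rhea: 1; Ravi–Ana: 1; Akira–Rhea: 1; Akira–Ana: 1.
All other pairs contribute 0.
Summing the contributions gives betweenness(Quinn) = 15/2.

15/2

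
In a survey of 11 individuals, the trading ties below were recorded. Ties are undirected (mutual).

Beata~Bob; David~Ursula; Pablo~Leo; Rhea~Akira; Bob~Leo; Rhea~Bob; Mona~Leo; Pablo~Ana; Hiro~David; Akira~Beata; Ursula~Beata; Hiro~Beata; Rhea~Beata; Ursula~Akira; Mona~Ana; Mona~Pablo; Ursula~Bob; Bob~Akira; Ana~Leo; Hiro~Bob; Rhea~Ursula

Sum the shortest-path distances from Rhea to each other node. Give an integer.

Distances from Rhea: Akira:1, Ana:3, Beata:1, Bob:1, David:2, Hiro:2, Leo:2, Mona:3, Pablo:3, Ursula:1.
Sum = 1 + 3 + 1 + 1 + 2 + 2 + 2 + 3 + 3 + 1 = 19.

19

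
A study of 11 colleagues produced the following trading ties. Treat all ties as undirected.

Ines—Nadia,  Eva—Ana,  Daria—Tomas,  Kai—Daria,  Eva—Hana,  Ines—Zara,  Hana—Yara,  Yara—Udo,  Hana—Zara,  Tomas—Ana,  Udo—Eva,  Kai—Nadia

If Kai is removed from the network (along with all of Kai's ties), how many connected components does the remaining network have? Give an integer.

1

Kai's neighbors (Daria and Nadia) remain reachable from one another through other ties, so the rest of the network stays in one piece.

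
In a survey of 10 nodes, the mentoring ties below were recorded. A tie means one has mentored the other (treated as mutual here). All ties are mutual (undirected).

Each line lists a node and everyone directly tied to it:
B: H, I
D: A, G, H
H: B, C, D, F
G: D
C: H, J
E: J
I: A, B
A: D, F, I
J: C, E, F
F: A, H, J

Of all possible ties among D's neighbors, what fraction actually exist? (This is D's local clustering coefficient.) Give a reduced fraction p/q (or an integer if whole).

0

D's neighbors: A, G, and H (k = 3).
Possible neighbor pairs: C(3,2) = 3. Edges among them: none → e = 0.
Clustering(D) = 0/3 = 0.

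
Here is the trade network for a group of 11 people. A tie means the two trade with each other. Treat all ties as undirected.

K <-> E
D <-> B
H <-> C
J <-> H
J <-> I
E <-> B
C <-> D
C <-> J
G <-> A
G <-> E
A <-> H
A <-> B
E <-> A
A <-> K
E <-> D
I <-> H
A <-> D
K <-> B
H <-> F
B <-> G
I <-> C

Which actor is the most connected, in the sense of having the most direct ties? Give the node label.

Degrees — A:6, B:5, C:4, D:4, E:5, F:1, G:3, H:5, I:3, J:3, K:3.
The maximum is 6, attained only by A.

A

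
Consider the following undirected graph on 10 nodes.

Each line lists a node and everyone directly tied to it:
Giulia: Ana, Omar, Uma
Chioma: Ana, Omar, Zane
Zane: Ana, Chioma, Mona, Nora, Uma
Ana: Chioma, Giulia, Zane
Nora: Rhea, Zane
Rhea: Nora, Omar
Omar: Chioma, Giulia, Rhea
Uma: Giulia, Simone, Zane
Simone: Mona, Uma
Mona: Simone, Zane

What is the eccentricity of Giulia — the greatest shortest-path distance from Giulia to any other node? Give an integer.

3

Distances from Giulia: Ana:1, Chioma:2, Mona:3, Nora:3, Omar:1, Rhea:2, Simone:2, Uma:1, Zane:2.
The largest is 3 (to Mona and Nora), so the eccentricity of Giulia is 3.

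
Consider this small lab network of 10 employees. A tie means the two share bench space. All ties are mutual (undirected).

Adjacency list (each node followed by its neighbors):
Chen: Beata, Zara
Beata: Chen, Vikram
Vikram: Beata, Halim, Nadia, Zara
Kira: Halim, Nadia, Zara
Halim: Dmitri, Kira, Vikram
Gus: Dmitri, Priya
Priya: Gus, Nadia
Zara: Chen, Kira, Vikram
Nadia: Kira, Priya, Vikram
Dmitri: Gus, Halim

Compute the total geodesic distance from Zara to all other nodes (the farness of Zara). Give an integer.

19

Distances from Zara: Beata:2, Chen:1, Dmitri:3, Gus:4, Halim:2, Kira:1, Nadia:2, Priya:3, Vikram:1.
Sum = 2 + 1 + 3 + 4 + 2 + 1 + 2 + 3 + 1 = 19.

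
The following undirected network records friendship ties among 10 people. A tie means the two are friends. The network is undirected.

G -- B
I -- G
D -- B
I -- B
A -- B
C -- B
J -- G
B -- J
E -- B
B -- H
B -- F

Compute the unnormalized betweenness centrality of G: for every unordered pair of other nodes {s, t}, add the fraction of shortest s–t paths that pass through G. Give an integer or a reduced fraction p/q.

1/2

Pairs whose geodesics pass through G — I–J: 1/2.
All other pairs contribute 0.
Summing the contributions gives betweenness(G) = 1/2.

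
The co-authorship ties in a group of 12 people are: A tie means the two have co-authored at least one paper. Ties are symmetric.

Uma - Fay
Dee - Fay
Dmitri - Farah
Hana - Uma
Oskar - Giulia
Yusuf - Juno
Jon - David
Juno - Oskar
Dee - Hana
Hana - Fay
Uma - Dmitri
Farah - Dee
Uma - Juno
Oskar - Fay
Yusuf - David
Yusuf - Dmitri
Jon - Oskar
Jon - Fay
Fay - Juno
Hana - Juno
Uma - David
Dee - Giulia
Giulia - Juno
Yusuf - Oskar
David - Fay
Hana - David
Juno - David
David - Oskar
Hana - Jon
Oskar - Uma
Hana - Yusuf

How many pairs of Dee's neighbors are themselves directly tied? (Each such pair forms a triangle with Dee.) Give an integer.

Dee's neighbors: Farah, Fay, Giulia, and Hana.
Neighbor pairs that are themselves tied: Dee–Fay–Hana. Each forms one triangle with Dee, for 1 in total.

1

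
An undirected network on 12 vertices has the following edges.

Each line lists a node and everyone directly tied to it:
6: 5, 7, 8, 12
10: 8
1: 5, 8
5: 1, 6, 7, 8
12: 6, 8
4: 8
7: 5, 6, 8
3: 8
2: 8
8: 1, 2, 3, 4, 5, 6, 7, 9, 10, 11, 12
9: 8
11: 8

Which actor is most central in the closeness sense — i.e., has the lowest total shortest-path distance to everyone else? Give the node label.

Farness (sum of distances to all others) for each node — 1:20, 2:21, 3:21, 4:21, 5:18, 6:18, 7:19, 8:11, 9:21, 10:21, 11:21, 12:20.
The smallest farness is 11, for 8, so 8 has the highest closeness.

8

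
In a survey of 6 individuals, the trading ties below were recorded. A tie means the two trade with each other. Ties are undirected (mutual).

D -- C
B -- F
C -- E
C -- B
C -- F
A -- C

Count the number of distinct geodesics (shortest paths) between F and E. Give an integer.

The shortest distance is 2, and the only length-2 path is F–C–E. So there is exactly 1 shortest path.

1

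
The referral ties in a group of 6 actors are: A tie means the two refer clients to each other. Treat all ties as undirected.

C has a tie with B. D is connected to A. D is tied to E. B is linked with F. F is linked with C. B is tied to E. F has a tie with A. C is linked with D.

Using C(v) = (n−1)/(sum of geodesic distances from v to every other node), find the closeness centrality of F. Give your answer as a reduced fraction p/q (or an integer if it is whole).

5/7

Distances from F: A:1, B:1, C:1, D:2, E:2. Sum = 7.
n = 6, so closeness = 5/7.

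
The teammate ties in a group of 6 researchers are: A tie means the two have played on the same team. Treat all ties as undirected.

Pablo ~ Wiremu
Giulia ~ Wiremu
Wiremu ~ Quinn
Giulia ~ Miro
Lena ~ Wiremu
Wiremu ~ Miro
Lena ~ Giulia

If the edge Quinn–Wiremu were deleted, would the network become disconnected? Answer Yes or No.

Yes

Without the Quinn–Wiremu edge there is no alternate route between Quinn and Wiremu, so the network disconnects. It is a bridge.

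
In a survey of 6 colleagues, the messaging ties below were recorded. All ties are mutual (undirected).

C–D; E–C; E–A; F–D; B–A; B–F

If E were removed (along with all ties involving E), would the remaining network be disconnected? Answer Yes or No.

Even without E, every remaining node can still reach every other (the residual graph is connected), so E is not a cut vertex.

No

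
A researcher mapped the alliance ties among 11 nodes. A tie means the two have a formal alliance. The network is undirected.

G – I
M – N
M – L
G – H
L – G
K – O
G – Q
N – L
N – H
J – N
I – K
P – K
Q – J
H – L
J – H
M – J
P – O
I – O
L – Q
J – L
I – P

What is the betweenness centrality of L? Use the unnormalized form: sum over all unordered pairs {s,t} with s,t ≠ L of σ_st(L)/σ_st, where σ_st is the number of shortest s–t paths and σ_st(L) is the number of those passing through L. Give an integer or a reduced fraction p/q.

Pairs whose geodesics pass through L — Q–H: 1/3; Q–M: 1/2; Q–N: 1/2; H–M: 1/3; M–G: 1; M–P: 1; M–O: 1; M–I: 1; M–K: 1; J–G: 1/3; J–P: 1/3; J–O: 1/3; J–I: 1/3; J–K: 1/3 … (+5 more pairs).
All other pairs contribute 0.
Summing the contributions gives betweenness(L) = 65/6.

65/6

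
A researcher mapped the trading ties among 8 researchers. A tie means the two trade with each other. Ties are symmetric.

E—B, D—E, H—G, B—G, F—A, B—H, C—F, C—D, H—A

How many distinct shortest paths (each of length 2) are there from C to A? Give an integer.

The shortest distance is 2, and the only length-2 path is C–F–A. So there is exactly 1 shortest path.

1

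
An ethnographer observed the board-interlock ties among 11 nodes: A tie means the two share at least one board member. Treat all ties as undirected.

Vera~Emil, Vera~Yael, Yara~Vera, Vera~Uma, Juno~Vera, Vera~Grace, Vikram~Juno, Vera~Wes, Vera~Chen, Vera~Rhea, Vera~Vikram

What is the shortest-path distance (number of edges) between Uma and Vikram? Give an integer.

One shortest route is Uma – Vera – Vikram, which uses 2 edges, and Uma and Vikram are not directly tied, so nothing shorter exists. So d(Uma,Vikram) = 2.

2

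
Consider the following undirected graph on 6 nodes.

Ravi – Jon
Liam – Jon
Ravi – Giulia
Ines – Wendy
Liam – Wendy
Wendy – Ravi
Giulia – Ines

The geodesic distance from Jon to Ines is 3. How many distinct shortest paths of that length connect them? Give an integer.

The shortest distance is 3. The length-3 paths are: Jon–Ravi–Giulia–Ines; Jon–Liam–Wendy–Ines; Jon–Ravi–Wendy–Ines.
That gives 3 distinct shortest paths.

3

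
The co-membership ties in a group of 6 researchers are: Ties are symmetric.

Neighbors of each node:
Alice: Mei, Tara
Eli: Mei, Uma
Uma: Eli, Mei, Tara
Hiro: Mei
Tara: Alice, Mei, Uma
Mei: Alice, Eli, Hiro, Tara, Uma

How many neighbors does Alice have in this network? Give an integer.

Alice is directly tied to Mei and Tara. That is 2 neighbors, so the degree of Alice is 2.

2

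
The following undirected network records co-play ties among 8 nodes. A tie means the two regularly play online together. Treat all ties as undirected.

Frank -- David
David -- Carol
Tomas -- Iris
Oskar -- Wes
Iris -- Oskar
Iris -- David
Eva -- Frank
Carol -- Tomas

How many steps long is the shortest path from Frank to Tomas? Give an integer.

One shortest route is Frank – David – Iris – Tomas, which uses 3 edges, and at distance 2 from Frank we only reach {Carol, Iris}, which does not include Tomas. So d(Frank,Tomas) = 3.

3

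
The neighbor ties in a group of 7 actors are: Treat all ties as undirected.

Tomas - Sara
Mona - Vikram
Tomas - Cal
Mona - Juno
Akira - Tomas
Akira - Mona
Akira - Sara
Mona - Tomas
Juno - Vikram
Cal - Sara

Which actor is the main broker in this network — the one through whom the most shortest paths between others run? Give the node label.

Unnormalized betweenness of each node: Akira:3/2, Cal:0, Juno:0, Mona:8, Sara:1/2, Tomas:5, Vikram:0.
Mona has the largest value, 8, making it the main broker — the node through which the most shortest paths run.

Mona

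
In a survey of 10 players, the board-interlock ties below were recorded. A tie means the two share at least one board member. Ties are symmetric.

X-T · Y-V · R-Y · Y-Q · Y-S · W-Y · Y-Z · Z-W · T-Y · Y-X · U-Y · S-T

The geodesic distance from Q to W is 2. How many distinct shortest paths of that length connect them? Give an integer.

The shortest distance is 2, and the only length-2 path is Q–Y–W. So there is exactly 1 shortest path.

1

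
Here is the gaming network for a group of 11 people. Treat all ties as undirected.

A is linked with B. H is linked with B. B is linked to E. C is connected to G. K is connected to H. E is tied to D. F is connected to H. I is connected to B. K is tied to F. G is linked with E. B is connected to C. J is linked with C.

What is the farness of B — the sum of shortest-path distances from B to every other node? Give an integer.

Distances from B: A:1, C:1, D:2, E:1, F:2, G:2, H:1, I:1, J:2, K:2.
Sum = 1 + 1 + 2 + 1 + 2 + 2 + 1 + 1 + 2 + 2 = 15.

15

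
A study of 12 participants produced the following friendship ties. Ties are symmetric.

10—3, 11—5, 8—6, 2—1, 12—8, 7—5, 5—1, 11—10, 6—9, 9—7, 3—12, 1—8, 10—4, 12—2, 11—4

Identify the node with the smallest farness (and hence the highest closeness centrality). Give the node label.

Farness (sum of distances to all others) for each node — 1:23, 2:28, 3:27, 4:32, 5:22, 6:30, 7:28, 8:24, 9:31, 10:27, 11:25, 12:25.
The smallest farness is 22, for 5, so 5 has the highest closeness.

5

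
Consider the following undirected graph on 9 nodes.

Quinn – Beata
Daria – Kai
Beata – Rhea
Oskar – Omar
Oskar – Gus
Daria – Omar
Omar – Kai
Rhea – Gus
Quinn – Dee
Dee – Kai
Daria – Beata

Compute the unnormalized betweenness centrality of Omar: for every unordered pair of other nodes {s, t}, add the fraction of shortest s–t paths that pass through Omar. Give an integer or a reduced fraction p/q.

37/6

Pairs whose geodesics pass through Omar — Dee–Gus: 1/2; Dee–Oskar: 1; Quinn–Oskar: 2/3; Beata–Oskar: 1/2; Gus–Daria: 1/2; Gus–Kai: 1; Oskar–Daria: 1; Oskar–Kai: 1.
All other pairs contribute 0.
Summing the contributions gives betweenness(Omar) = 37/6.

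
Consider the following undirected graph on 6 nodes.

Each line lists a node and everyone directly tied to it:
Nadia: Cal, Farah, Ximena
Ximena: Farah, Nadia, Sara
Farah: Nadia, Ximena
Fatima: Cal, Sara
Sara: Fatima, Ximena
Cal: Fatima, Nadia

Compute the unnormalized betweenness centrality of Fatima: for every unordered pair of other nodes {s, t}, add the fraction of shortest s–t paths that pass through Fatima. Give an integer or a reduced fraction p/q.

Pairs whose geodesics pass through Fatima — Cal–Sara: 1.
All other pairs contribute 0.
Summing the contributions gives betweenness(Fatima) = 1.

1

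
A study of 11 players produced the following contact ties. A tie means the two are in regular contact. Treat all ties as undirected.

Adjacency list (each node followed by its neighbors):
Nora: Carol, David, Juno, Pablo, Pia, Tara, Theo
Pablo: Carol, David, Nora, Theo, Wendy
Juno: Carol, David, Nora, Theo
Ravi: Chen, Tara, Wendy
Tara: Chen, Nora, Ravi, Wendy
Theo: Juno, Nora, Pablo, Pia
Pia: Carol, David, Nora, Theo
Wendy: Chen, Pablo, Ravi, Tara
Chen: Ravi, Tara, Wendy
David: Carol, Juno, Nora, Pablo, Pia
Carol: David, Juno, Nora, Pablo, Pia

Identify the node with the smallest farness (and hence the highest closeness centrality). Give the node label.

Farness (sum of distances to all others) for each node — Carol:17, Chen:22, David:17, Juno:19, Nora:13, Pablo:15, Pia:19, Ravi:22, Tara:16, Theo:18, Wendy:18.
The smallest farness is 13, for Nora, so Nora has the highest closeness.

Nora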